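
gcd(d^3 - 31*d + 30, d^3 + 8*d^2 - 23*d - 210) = d^2 + d - 30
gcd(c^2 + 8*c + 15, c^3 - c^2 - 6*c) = 1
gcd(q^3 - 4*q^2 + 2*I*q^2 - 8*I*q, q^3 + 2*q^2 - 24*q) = q^2 - 4*q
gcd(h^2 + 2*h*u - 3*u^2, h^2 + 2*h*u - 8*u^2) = 1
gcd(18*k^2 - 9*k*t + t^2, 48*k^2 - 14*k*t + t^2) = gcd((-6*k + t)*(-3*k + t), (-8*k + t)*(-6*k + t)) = -6*k + t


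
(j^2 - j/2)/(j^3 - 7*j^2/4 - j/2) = 2*(1 - 2*j)/(-4*j^2 + 7*j + 2)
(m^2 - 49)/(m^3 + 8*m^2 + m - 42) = (m - 7)/(m^2 + m - 6)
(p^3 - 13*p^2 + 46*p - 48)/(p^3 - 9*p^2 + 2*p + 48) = (p - 2)/(p + 2)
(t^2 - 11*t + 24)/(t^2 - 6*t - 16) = (t - 3)/(t + 2)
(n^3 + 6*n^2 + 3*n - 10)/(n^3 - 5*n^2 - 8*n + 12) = (n + 5)/(n - 6)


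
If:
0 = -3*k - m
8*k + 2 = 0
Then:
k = -1/4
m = 3/4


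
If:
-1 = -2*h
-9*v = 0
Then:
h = 1/2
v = 0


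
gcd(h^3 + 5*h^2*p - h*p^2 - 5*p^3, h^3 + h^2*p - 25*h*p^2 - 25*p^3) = h^2 + 6*h*p + 5*p^2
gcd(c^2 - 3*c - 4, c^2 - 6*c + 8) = c - 4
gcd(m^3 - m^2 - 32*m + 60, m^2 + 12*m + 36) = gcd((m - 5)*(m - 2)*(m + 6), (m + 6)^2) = m + 6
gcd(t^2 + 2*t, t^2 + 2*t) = t^2 + 2*t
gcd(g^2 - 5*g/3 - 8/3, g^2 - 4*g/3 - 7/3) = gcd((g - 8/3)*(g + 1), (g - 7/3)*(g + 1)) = g + 1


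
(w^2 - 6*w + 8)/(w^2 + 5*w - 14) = (w - 4)/(w + 7)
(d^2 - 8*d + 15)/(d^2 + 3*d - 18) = (d - 5)/(d + 6)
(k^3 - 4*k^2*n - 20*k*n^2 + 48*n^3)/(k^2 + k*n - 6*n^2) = (k^2 - 2*k*n - 24*n^2)/(k + 3*n)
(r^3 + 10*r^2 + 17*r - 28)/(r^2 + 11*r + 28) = r - 1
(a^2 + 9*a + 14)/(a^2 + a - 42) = (a + 2)/(a - 6)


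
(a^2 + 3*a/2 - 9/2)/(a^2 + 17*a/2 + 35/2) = (2*a^2 + 3*a - 9)/(2*a^2 + 17*a + 35)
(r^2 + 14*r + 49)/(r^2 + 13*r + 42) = (r + 7)/(r + 6)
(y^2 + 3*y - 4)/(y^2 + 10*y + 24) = (y - 1)/(y + 6)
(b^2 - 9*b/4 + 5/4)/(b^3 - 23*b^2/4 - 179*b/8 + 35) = 2*(b - 1)/(2*b^2 - 9*b - 56)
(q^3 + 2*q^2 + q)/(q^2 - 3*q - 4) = q*(q + 1)/(q - 4)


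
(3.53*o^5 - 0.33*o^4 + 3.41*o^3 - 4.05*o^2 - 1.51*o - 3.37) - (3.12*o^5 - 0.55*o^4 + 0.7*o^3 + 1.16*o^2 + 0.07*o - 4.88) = 0.41*o^5 + 0.22*o^4 + 2.71*o^3 - 5.21*o^2 - 1.58*o + 1.51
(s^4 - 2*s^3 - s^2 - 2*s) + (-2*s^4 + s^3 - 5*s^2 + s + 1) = -s^4 - s^3 - 6*s^2 - s + 1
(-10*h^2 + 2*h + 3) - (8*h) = -10*h^2 - 6*h + 3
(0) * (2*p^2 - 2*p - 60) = 0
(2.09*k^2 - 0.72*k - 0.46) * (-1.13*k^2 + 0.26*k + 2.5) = -2.3617*k^4 + 1.357*k^3 + 5.5576*k^2 - 1.9196*k - 1.15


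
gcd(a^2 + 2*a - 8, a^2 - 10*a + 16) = a - 2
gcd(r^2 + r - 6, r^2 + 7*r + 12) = r + 3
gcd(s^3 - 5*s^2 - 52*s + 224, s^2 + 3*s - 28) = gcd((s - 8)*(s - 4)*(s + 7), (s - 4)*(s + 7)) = s^2 + 3*s - 28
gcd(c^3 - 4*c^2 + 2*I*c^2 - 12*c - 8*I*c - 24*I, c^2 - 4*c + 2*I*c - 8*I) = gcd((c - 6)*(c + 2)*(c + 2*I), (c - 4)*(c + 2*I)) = c + 2*I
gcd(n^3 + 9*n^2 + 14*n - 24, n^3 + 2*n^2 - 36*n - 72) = n + 6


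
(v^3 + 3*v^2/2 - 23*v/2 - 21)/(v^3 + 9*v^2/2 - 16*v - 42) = (v + 3)/(v + 6)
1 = 1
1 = 1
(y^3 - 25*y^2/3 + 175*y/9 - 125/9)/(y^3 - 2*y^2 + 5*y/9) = (3*y^2 - 20*y + 25)/(y*(3*y - 1))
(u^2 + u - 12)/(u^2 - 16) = (u - 3)/(u - 4)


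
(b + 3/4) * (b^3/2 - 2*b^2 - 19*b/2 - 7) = b^4/2 - 13*b^3/8 - 11*b^2 - 113*b/8 - 21/4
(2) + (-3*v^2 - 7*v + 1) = -3*v^2 - 7*v + 3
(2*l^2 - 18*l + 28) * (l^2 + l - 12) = 2*l^4 - 16*l^3 - 14*l^2 + 244*l - 336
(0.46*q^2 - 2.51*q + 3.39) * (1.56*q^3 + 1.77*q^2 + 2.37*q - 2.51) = 0.7176*q^5 - 3.1014*q^4 + 1.9359*q^3 - 1.103*q^2 + 14.3344*q - 8.5089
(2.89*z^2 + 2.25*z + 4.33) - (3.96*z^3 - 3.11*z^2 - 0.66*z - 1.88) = -3.96*z^3 + 6.0*z^2 + 2.91*z + 6.21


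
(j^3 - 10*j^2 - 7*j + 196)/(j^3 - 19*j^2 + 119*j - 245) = (j + 4)/(j - 5)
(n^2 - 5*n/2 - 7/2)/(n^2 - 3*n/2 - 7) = (n + 1)/(n + 2)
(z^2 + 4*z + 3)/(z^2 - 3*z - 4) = (z + 3)/(z - 4)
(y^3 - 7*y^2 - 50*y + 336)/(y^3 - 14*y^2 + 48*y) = (y + 7)/y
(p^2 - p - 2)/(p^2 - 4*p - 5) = (p - 2)/(p - 5)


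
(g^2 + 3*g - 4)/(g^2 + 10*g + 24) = (g - 1)/(g + 6)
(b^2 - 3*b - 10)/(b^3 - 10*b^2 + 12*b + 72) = (b - 5)/(b^2 - 12*b + 36)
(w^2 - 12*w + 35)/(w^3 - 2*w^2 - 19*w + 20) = (w - 7)/(w^2 + 3*w - 4)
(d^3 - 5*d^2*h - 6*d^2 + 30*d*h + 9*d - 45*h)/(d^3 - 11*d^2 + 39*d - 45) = (d - 5*h)/(d - 5)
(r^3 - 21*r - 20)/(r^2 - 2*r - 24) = (r^2 - 4*r - 5)/(r - 6)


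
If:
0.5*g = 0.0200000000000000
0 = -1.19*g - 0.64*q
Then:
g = 0.04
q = -0.07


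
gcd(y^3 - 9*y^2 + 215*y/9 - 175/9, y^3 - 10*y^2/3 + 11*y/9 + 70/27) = y^2 - 4*y + 35/9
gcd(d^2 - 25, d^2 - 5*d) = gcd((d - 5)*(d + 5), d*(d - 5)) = d - 5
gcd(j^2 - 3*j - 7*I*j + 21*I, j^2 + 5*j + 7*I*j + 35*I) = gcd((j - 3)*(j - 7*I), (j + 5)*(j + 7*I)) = 1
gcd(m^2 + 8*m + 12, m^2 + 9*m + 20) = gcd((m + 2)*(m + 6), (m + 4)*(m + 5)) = 1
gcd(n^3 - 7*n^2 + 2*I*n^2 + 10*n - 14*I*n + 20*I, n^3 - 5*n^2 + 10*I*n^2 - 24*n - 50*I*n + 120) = n - 5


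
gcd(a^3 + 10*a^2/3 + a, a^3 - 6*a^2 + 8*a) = a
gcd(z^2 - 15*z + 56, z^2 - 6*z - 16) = z - 8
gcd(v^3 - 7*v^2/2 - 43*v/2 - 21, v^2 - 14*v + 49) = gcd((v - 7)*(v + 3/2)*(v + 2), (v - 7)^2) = v - 7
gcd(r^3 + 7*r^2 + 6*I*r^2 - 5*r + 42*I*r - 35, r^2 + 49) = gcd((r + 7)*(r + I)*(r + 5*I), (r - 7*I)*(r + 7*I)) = 1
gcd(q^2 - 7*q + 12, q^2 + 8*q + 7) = 1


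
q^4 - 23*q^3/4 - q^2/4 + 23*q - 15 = (q - 5)*(q - 2)*(q - 3/4)*(q + 2)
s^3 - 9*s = s*(s - 3)*(s + 3)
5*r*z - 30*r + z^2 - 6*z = (5*r + z)*(z - 6)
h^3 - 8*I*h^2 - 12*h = h*(h - 6*I)*(h - 2*I)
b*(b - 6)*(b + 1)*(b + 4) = b^4 - b^3 - 26*b^2 - 24*b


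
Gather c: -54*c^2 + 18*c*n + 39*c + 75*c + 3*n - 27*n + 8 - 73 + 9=-54*c^2 + c*(18*n + 114) - 24*n - 56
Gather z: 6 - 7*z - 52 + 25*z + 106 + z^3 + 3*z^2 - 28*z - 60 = z^3 + 3*z^2 - 10*z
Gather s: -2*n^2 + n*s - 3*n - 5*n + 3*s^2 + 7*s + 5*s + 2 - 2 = -2*n^2 - 8*n + 3*s^2 + s*(n + 12)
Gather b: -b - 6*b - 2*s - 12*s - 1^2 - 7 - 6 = -7*b - 14*s - 14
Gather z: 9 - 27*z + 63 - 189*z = 72 - 216*z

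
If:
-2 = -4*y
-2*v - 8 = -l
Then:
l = 2*v + 8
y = 1/2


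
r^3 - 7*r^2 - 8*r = r*(r - 8)*(r + 1)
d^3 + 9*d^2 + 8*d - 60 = (d - 2)*(d + 5)*(d + 6)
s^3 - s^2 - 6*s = s*(s - 3)*(s + 2)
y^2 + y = y*(y + 1)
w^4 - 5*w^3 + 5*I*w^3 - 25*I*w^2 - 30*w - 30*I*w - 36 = (w - 6)*(w + 1)*(w - I)*(w + 6*I)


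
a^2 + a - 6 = (a - 2)*(a + 3)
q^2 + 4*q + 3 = (q + 1)*(q + 3)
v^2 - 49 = (v - 7)*(v + 7)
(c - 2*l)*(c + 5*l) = c^2 + 3*c*l - 10*l^2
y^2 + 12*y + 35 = (y + 5)*(y + 7)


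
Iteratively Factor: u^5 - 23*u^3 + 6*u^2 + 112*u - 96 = (u - 2)*(u^4 + 2*u^3 - 19*u^2 - 32*u + 48) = (u - 2)*(u - 1)*(u^3 + 3*u^2 - 16*u - 48) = (u - 2)*(u - 1)*(u + 4)*(u^2 - u - 12) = (u - 2)*(u - 1)*(u + 3)*(u + 4)*(u - 4)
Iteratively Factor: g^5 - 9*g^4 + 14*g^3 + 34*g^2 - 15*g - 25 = (g - 5)*(g^4 - 4*g^3 - 6*g^2 + 4*g + 5) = (g - 5)*(g + 1)*(g^3 - 5*g^2 - g + 5) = (g - 5)*(g - 1)*(g + 1)*(g^2 - 4*g - 5) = (g - 5)*(g - 1)*(g + 1)^2*(g - 5)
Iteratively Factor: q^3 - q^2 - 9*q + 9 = (q + 3)*(q^2 - 4*q + 3) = (q - 3)*(q + 3)*(q - 1)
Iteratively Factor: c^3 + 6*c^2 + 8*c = (c)*(c^2 + 6*c + 8) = c*(c + 2)*(c + 4)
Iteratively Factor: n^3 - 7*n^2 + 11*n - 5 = (n - 1)*(n^2 - 6*n + 5) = (n - 5)*(n - 1)*(n - 1)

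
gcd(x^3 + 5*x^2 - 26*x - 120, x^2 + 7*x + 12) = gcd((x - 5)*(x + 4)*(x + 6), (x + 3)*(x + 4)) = x + 4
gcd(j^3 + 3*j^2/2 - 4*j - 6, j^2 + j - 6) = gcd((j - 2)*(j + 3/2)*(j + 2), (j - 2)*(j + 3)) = j - 2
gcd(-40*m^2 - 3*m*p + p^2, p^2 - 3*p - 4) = 1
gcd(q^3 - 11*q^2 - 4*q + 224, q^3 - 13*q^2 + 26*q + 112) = q^2 - 15*q + 56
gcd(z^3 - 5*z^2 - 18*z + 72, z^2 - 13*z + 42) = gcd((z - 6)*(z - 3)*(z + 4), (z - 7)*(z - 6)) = z - 6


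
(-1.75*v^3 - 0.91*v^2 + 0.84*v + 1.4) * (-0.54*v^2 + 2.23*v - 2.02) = 0.945*v^5 - 3.4111*v^4 + 1.0521*v^3 + 2.9554*v^2 + 1.4252*v - 2.828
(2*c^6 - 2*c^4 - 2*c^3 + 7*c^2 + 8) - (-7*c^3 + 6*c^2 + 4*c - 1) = 2*c^6 - 2*c^4 + 5*c^3 + c^2 - 4*c + 9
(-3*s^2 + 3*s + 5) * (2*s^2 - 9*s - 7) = -6*s^4 + 33*s^3 + 4*s^2 - 66*s - 35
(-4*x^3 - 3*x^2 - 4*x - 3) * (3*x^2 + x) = -12*x^5 - 13*x^4 - 15*x^3 - 13*x^2 - 3*x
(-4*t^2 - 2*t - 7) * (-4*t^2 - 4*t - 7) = 16*t^4 + 24*t^3 + 64*t^2 + 42*t + 49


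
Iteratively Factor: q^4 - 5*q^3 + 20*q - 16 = (q - 4)*(q^3 - q^2 - 4*q + 4) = (q - 4)*(q + 2)*(q^2 - 3*q + 2) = (q - 4)*(q - 1)*(q + 2)*(q - 2)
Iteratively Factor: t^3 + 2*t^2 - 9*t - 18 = (t + 3)*(t^2 - t - 6) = (t + 2)*(t + 3)*(t - 3)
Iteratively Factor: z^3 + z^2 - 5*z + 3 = (z - 1)*(z^2 + 2*z - 3) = (z - 1)^2*(z + 3)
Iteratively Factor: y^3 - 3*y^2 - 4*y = (y)*(y^2 - 3*y - 4) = y*(y + 1)*(y - 4)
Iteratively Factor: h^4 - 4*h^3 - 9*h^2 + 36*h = (h)*(h^3 - 4*h^2 - 9*h + 36) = h*(h + 3)*(h^2 - 7*h + 12) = h*(h - 4)*(h + 3)*(h - 3)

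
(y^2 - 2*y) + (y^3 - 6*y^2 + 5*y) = y^3 - 5*y^2 + 3*y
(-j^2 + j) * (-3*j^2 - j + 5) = 3*j^4 - 2*j^3 - 6*j^2 + 5*j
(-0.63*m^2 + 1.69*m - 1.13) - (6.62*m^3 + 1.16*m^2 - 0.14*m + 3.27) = -6.62*m^3 - 1.79*m^2 + 1.83*m - 4.4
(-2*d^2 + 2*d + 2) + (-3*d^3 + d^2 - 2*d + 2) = -3*d^3 - d^2 + 4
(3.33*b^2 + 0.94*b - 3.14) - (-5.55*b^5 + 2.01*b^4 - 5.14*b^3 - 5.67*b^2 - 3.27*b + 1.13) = 5.55*b^5 - 2.01*b^4 + 5.14*b^3 + 9.0*b^2 + 4.21*b - 4.27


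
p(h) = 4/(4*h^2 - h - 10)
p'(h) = 4*(1 - 8*h)/(4*h^2 - h - 10)^2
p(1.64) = -4.54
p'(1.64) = -62.38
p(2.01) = 0.96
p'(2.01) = -3.50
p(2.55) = 0.30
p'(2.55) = -0.43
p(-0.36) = -0.44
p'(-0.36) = 0.19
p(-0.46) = -0.46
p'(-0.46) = 0.25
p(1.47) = -1.42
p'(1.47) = -5.39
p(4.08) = 0.08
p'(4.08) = -0.05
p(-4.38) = 0.06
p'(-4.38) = 0.03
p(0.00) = -0.40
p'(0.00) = 0.04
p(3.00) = 0.17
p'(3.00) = -0.17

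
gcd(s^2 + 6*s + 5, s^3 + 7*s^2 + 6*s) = s + 1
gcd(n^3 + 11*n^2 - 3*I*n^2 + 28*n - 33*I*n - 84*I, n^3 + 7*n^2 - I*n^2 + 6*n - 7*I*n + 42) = n^2 + n*(7 - 3*I) - 21*I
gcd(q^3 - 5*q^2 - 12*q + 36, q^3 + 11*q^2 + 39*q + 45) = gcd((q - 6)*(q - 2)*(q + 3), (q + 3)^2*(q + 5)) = q + 3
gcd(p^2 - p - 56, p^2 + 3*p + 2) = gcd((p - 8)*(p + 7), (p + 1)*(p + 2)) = 1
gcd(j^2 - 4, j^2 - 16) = 1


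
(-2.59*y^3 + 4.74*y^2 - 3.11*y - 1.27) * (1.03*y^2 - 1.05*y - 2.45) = -2.6677*y^5 + 7.6017*y^4 - 1.8348*y^3 - 9.6556*y^2 + 8.953*y + 3.1115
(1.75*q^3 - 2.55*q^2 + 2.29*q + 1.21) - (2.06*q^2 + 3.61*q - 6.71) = 1.75*q^3 - 4.61*q^2 - 1.32*q + 7.92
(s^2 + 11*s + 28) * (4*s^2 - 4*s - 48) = 4*s^4 + 40*s^3 + 20*s^2 - 640*s - 1344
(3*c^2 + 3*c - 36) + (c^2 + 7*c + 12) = 4*c^2 + 10*c - 24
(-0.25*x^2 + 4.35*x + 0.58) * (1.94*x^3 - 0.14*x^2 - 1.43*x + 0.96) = -0.485*x^5 + 8.474*x^4 + 0.8737*x^3 - 6.5417*x^2 + 3.3466*x + 0.5568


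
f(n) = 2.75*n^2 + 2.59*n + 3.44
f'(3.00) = 19.09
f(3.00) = 35.96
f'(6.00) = 35.59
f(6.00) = 117.98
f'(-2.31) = -10.12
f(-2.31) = 12.13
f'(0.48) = 5.23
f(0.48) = 5.32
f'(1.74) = 12.16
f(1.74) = 16.27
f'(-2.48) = -11.05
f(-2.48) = 13.93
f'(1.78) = 12.38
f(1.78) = 16.76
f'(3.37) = 21.12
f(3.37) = 43.40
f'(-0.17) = 1.66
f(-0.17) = 3.08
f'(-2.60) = -11.71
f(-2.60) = 15.30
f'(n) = 5.5*n + 2.59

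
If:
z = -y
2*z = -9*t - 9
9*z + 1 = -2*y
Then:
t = -61/63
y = 1/7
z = -1/7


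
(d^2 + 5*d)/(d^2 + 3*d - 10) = d/(d - 2)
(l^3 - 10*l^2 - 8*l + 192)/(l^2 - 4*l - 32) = l - 6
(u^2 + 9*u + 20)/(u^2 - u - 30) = (u + 4)/(u - 6)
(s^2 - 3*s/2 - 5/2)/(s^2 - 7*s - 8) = (s - 5/2)/(s - 8)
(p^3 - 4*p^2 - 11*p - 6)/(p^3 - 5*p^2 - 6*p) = (p + 1)/p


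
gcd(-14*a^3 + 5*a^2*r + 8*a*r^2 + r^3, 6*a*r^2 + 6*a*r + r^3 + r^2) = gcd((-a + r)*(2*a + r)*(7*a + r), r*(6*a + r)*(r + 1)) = 1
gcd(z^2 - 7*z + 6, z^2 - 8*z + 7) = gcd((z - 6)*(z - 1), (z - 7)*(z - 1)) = z - 1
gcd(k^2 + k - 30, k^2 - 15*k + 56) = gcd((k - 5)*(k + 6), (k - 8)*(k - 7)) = 1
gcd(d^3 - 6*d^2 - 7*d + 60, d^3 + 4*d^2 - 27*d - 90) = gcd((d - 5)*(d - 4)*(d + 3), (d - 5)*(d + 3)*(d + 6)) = d^2 - 2*d - 15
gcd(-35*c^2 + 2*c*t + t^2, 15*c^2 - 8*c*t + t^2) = -5*c + t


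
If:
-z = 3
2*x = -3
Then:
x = -3/2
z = -3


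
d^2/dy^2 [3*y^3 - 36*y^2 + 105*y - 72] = 18*y - 72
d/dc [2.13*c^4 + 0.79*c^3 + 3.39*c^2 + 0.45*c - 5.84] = 8.52*c^3 + 2.37*c^2 + 6.78*c + 0.45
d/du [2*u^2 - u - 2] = 4*u - 1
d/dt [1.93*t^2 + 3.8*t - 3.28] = 3.86*t + 3.8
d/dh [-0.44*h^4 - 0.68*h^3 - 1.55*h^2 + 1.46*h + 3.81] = -1.76*h^3 - 2.04*h^2 - 3.1*h + 1.46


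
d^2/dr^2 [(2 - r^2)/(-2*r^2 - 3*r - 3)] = 6*(-2*r^3 - 14*r^2 - 12*r + 1)/(8*r^6 + 36*r^5 + 90*r^4 + 135*r^3 + 135*r^2 + 81*r + 27)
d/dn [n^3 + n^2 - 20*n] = 3*n^2 + 2*n - 20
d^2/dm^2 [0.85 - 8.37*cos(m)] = 8.37*cos(m)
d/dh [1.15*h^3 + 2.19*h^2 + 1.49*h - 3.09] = 3.45*h^2 + 4.38*h + 1.49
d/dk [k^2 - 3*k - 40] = 2*k - 3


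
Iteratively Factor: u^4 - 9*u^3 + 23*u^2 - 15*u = (u - 5)*(u^3 - 4*u^2 + 3*u) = (u - 5)*(u - 1)*(u^2 - 3*u) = (u - 5)*(u - 3)*(u - 1)*(u)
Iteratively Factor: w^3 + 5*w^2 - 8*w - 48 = (w - 3)*(w^2 + 8*w + 16) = (w - 3)*(w + 4)*(w + 4)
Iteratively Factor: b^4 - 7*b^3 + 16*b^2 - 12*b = (b - 2)*(b^3 - 5*b^2 + 6*b) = (b - 3)*(b - 2)*(b^2 - 2*b) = b*(b - 3)*(b - 2)*(b - 2)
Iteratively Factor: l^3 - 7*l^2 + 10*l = (l - 5)*(l^2 - 2*l) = (l - 5)*(l - 2)*(l)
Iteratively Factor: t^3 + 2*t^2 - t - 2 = (t + 1)*(t^2 + t - 2) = (t - 1)*(t + 1)*(t + 2)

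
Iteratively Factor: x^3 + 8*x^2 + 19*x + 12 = (x + 3)*(x^2 + 5*x + 4) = (x + 3)*(x + 4)*(x + 1)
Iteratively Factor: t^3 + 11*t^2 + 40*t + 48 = (t + 4)*(t^2 + 7*t + 12) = (t + 3)*(t + 4)*(t + 4)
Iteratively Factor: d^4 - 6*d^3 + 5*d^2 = (d)*(d^3 - 6*d^2 + 5*d) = d^2*(d^2 - 6*d + 5) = d^2*(d - 5)*(d - 1)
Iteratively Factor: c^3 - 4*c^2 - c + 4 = (c - 4)*(c^2 - 1) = (c - 4)*(c + 1)*(c - 1)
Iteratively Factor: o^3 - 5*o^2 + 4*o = (o)*(o^2 - 5*o + 4) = o*(o - 1)*(o - 4)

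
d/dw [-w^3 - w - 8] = -3*w^2 - 1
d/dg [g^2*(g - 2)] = g*(3*g - 4)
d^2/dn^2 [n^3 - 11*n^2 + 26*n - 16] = 6*n - 22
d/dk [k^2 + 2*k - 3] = 2*k + 2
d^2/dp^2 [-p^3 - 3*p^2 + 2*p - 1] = -6*p - 6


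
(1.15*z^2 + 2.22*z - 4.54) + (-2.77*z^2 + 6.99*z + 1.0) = -1.62*z^2 + 9.21*z - 3.54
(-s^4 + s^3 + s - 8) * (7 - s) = s^5 - 8*s^4 + 7*s^3 - s^2 + 15*s - 56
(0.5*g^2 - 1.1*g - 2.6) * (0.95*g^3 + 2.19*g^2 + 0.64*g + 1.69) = 0.475*g^5 + 0.05*g^4 - 4.559*g^3 - 5.553*g^2 - 3.523*g - 4.394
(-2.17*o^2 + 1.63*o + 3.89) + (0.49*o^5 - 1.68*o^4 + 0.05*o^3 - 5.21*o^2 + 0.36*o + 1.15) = 0.49*o^5 - 1.68*o^4 + 0.05*o^3 - 7.38*o^2 + 1.99*o + 5.04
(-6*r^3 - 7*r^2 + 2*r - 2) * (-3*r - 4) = 18*r^4 + 45*r^3 + 22*r^2 - 2*r + 8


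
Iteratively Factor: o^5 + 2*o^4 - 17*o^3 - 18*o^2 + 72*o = (o - 2)*(o^4 + 4*o^3 - 9*o^2 - 36*o) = (o - 3)*(o - 2)*(o^3 + 7*o^2 + 12*o) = (o - 3)*(o - 2)*(o + 4)*(o^2 + 3*o) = o*(o - 3)*(o - 2)*(o + 4)*(o + 3)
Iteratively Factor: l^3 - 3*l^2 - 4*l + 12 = (l - 3)*(l^2 - 4) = (l - 3)*(l - 2)*(l + 2)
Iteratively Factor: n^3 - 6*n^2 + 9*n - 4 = (n - 1)*(n^2 - 5*n + 4) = (n - 4)*(n - 1)*(n - 1)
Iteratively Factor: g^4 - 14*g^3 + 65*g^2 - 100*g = (g)*(g^3 - 14*g^2 + 65*g - 100) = g*(g - 5)*(g^2 - 9*g + 20) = g*(g - 5)*(g - 4)*(g - 5)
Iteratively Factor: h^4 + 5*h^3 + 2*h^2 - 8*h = (h + 2)*(h^3 + 3*h^2 - 4*h) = (h - 1)*(h + 2)*(h^2 + 4*h) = (h - 1)*(h + 2)*(h + 4)*(h)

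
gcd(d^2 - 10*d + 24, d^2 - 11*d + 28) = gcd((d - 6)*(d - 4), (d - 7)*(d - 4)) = d - 4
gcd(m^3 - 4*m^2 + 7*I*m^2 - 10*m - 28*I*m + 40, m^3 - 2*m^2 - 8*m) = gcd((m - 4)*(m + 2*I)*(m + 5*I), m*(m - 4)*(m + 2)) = m - 4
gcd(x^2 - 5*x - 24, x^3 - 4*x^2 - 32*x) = x - 8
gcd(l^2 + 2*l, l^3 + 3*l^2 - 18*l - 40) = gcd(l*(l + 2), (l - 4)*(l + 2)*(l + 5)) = l + 2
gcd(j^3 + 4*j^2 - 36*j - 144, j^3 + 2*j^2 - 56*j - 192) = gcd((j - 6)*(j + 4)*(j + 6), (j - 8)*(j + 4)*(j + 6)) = j^2 + 10*j + 24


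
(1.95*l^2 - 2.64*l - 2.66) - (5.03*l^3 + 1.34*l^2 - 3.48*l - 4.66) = -5.03*l^3 + 0.61*l^2 + 0.84*l + 2.0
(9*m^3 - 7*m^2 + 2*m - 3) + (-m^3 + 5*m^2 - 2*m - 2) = 8*m^3 - 2*m^2 - 5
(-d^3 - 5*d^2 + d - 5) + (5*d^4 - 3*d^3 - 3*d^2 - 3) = 5*d^4 - 4*d^3 - 8*d^2 + d - 8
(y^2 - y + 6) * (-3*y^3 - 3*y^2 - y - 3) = -3*y^5 - 16*y^3 - 20*y^2 - 3*y - 18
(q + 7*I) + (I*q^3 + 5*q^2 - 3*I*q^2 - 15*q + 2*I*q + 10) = I*q^3 + 5*q^2 - 3*I*q^2 - 14*q + 2*I*q + 10 + 7*I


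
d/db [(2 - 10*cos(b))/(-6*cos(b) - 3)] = -14*sin(b)/(3*(2*cos(b) + 1)^2)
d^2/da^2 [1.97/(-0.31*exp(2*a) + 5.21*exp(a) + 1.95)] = (1.97*(0.62*exp(a) - 5.21)*(1.24*exp(a) - 10.42)*exp(a) + (2.4428*exp(a) - 10.2637)*(-0.31*exp(2*a) + 5.21*exp(a) + 1.95))*exp(a)/(-0.31*exp(2*a) + 5.21*exp(a) + 1.95)^3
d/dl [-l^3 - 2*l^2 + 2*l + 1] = -3*l^2 - 4*l + 2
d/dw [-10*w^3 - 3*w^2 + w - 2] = -30*w^2 - 6*w + 1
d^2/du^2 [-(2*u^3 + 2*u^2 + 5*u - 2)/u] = -4 + 4/u^3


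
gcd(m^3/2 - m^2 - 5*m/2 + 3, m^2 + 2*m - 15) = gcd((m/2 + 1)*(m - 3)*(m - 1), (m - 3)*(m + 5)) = m - 3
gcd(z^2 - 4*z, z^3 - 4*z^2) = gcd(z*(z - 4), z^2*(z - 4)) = z^2 - 4*z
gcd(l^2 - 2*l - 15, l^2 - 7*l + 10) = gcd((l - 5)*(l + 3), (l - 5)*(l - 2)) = l - 5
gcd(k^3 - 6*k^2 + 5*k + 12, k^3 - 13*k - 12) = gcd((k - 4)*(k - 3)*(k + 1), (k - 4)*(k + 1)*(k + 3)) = k^2 - 3*k - 4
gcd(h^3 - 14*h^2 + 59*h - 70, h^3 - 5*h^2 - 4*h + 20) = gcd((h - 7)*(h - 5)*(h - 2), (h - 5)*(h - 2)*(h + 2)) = h^2 - 7*h + 10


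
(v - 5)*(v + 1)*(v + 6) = v^3 + 2*v^2 - 29*v - 30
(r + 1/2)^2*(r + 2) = r^3 + 3*r^2 + 9*r/4 + 1/2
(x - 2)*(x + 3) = x^2 + x - 6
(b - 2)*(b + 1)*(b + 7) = b^3 + 6*b^2 - 9*b - 14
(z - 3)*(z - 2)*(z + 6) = z^3 + z^2 - 24*z + 36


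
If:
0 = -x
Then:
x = 0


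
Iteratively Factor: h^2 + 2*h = (h)*(h + 2)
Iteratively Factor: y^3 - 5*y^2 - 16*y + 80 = (y + 4)*(y^2 - 9*y + 20) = (y - 4)*(y + 4)*(y - 5)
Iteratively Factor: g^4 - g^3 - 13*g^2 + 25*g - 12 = (g - 3)*(g^3 + 2*g^2 - 7*g + 4) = (g - 3)*(g + 4)*(g^2 - 2*g + 1) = (g - 3)*(g - 1)*(g + 4)*(g - 1)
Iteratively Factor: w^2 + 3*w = (w + 3)*(w)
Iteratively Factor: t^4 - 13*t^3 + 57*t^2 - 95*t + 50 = (t - 1)*(t^3 - 12*t^2 + 45*t - 50) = (t - 5)*(t - 1)*(t^2 - 7*t + 10) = (t - 5)^2*(t - 1)*(t - 2)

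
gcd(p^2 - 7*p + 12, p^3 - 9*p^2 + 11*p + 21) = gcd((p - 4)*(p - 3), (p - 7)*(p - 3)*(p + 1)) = p - 3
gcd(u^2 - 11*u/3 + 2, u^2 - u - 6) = u - 3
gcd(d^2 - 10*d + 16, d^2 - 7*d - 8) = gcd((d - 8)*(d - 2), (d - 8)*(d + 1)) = d - 8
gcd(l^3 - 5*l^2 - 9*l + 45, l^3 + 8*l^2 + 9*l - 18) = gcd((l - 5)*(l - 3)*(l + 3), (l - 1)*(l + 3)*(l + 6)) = l + 3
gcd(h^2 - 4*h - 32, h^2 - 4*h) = 1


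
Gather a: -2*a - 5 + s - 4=-2*a + s - 9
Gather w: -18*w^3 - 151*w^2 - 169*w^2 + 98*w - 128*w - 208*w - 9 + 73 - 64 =-18*w^3 - 320*w^2 - 238*w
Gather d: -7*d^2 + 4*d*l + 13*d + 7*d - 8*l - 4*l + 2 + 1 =-7*d^2 + d*(4*l + 20) - 12*l + 3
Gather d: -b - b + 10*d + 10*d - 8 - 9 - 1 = -2*b + 20*d - 18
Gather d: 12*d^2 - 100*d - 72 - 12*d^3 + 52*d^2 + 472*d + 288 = -12*d^3 + 64*d^2 + 372*d + 216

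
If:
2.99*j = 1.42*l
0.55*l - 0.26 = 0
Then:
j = 0.22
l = 0.47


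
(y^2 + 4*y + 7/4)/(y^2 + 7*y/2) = (y + 1/2)/y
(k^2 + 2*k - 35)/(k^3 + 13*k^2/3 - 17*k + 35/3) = 3*(k - 5)/(3*k^2 - 8*k + 5)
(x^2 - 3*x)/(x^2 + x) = (x - 3)/(x + 1)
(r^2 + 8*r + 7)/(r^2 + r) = (r + 7)/r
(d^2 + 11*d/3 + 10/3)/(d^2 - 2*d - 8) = (d + 5/3)/(d - 4)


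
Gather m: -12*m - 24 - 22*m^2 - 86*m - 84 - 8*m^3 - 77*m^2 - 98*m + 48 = -8*m^3 - 99*m^2 - 196*m - 60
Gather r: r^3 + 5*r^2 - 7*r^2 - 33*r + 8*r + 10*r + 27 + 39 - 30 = r^3 - 2*r^2 - 15*r + 36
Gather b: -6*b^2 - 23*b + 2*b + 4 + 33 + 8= -6*b^2 - 21*b + 45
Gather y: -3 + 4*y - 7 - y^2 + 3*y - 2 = -y^2 + 7*y - 12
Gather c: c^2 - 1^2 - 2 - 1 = c^2 - 4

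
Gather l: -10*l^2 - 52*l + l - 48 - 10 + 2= -10*l^2 - 51*l - 56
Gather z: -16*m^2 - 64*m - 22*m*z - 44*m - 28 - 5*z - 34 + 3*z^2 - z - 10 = -16*m^2 - 108*m + 3*z^2 + z*(-22*m - 6) - 72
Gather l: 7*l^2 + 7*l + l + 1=7*l^2 + 8*l + 1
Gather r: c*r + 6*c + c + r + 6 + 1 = 7*c + r*(c + 1) + 7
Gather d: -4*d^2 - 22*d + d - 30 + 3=-4*d^2 - 21*d - 27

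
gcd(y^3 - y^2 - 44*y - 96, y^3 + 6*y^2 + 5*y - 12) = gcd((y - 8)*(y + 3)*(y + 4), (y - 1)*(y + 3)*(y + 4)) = y^2 + 7*y + 12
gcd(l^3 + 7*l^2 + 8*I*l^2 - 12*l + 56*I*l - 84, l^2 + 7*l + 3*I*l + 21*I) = l + 7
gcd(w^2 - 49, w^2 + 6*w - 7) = w + 7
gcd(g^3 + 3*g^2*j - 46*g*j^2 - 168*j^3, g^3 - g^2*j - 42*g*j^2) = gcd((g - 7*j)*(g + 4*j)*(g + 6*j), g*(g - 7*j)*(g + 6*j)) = g^2 - g*j - 42*j^2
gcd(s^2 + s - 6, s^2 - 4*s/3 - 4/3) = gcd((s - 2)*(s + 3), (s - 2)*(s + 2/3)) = s - 2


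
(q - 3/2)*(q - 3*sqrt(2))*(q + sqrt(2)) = q^3 - 2*sqrt(2)*q^2 - 3*q^2/2 - 6*q + 3*sqrt(2)*q + 9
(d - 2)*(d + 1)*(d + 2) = d^3 + d^2 - 4*d - 4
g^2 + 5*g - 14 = (g - 2)*(g + 7)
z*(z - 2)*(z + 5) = z^3 + 3*z^2 - 10*z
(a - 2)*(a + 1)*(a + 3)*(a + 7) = a^4 + 9*a^3 + 9*a^2 - 41*a - 42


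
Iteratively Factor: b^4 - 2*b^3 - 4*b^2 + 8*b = (b)*(b^3 - 2*b^2 - 4*b + 8) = b*(b - 2)*(b^2 - 4) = b*(b - 2)^2*(b + 2)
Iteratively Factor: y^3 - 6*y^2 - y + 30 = (y - 5)*(y^2 - y - 6) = (y - 5)*(y - 3)*(y + 2)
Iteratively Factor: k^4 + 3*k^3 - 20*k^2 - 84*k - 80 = (k + 2)*(k^3 + k^2 - 22*k - 40) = (k + 2)*(k + 4)*(k^2 - 3*k - 10) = (k - 5)*(k + 2)*(k + 4)*(k + 2)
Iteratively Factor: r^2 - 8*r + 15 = (r - 5)*(r - 3)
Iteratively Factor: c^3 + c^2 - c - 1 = (c + 1)*(c^2 - 1) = (c - 1)*(c + 1)*(c + 1)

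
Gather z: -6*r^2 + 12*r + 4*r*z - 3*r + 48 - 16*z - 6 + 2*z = -6*r^2 + 9*r + z*(4*r - 14) + 42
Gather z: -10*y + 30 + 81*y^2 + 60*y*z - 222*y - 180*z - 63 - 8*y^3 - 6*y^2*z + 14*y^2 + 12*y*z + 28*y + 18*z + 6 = -8*y^3 + 95*y^2 - 204*y + z*(-6*y^2 + 72*y - 162) - 27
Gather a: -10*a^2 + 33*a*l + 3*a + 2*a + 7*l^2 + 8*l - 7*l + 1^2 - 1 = -10*a^2 + a*(33*l + 5) + 7*l^2 + l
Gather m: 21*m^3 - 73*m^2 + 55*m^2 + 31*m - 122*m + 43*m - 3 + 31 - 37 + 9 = 21*m^3 - 18*m^2 - 48*m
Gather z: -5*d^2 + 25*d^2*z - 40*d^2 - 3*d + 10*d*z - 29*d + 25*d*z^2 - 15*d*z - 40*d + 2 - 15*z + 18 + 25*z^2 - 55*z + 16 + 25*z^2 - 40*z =-45*d^2 - 72*d + z^2*(25*d + 50) + z*(25*d^2 - 5*d - 110) + 36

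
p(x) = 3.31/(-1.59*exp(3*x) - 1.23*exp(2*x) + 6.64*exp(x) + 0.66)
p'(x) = 3.31*(4.77*exp(3*x) + 2.46*exp(2*x) - 6.64*exp(x))/(-1.59*exp(3*x) - 1.23*exp(2*x) + 6.64*exp(x) + 0.66)^2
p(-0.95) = 1.12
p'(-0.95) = -0.73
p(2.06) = -0.00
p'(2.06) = 0.01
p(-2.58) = 2.86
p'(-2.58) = -1.21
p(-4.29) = 4.41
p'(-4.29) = -0.53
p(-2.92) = 3.26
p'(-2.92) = -1.13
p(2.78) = -0.00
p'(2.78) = 0.00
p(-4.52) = 4.52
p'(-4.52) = -0.44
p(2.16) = -0.00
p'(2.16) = 0.01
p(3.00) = 0.00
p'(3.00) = 0.00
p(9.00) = 0.00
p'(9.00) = 0.00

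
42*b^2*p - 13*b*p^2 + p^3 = p*(-7*b + p)*(-6*b + p)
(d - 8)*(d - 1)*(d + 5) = d^3 - 4*d^2 - 37*d + 40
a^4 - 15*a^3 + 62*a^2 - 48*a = a*(a - 8)*(a - 6)*(a - 1)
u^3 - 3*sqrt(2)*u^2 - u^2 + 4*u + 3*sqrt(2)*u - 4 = (u - 1)*(u - 2*sqrt(2))*(u - sqrt(2))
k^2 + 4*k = k*(k + 4)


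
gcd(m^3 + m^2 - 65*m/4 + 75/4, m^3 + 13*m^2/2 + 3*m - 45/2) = m^2 + 7*m/2 - 15/2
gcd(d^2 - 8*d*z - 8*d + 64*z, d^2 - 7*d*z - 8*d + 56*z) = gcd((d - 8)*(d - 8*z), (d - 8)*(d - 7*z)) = d - 8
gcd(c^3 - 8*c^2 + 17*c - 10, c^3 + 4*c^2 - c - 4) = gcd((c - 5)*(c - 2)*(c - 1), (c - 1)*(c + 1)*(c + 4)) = c - 1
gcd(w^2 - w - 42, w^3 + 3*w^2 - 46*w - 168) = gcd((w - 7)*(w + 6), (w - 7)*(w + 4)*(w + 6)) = w^2 - w - 42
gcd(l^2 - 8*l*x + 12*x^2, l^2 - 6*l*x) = -l + 6*x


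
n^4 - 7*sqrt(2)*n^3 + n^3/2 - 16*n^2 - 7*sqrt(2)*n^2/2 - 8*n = n*(n + 1/2)*(n - 8*sqrt(2))*(n + sqrt(2))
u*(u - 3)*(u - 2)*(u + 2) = u^4 - 3*u^3 - 4*u^2 + 12*u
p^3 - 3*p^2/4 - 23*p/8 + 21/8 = (p - 3/2)*(p - 1)*(p + 7/4)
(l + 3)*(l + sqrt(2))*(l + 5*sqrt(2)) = l^3 + 3*l^2 + 6*sqrt(2)*l^2 + 10*l + 18*sqrt(2)*l + 30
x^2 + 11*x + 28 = (x + 4)*(x + 7)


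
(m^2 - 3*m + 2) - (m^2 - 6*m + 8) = 3*m - 6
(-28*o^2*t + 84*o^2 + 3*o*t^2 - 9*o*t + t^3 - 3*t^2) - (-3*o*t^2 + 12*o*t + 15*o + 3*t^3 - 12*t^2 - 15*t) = -28*o^2*t + 84*o^2 + 6*o*t^2 - 21*o*t - 15*o - 2*t^3 + 9*t^2 + 15*t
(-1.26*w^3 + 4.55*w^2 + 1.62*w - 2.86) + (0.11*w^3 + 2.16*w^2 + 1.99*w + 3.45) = -1.15*w^3 + 6.71*w^2 + 3.61*w + 0.59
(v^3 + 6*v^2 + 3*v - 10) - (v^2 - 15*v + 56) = v^3 + 5*v^2 + 18*v - 66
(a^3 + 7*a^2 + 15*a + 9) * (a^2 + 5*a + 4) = a^5 + 12*a^4 + 54*a^3 + 112*a^2 + 105*a + 36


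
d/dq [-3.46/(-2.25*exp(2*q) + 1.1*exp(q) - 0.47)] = (3.806 - 15.57*exp(q))*exp(q)/(2.25*exp(2*q) - 1.1*exp(q) + 0.47)^2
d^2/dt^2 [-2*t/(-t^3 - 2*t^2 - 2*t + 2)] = 4*(t*(3*t^2 + 4*t + 2)^2 - (3*t^2 + t*(3*t + 2) + 4*t + 2)*(t^3 + 2*t^2 + 2*t - 2))/(t^3 + 2*t^2 + 2*t - 2)^3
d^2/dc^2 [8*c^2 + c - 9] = 16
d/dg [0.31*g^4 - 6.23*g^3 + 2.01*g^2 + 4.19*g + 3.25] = 1.24*g^3 - 18.69*g^2 + 4.02*g + 4.19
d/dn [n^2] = 2*n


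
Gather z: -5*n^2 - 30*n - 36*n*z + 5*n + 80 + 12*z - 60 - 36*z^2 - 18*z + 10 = -5*n^2 - 25*n - 36*z^2 + z*(-36*n - 6) + 30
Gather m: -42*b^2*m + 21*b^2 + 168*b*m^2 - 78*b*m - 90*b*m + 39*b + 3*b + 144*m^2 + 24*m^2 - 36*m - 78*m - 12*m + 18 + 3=21*b^2 + 42*b + m^2*(168*b + 168) + m*(-42*b^2 - 168*b - 126) + 21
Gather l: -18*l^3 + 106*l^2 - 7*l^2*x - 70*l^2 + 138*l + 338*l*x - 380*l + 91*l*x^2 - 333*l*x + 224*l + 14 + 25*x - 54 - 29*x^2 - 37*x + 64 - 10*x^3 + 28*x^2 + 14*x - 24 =-18*l^3 + l^2*(36 - 7*x) + l*(91*x^2 + 5*x - 18) - 10*x^3 - x^2 + 2*x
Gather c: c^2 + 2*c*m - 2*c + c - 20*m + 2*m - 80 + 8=c^2 + c*(2*m - 1) - 18*m - 72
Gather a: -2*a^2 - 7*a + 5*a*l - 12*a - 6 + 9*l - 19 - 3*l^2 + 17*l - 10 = -2*a^2 + a*(5*l - 19) - 3*l^2 + 26*l - 35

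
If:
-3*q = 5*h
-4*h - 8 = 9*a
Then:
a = 4*q/15 - 8/9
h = -3*q/5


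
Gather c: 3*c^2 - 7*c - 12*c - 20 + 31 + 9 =3*c^2 - 19*c + 20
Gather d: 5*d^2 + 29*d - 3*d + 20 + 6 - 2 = 5*d^2 + 26*d + 24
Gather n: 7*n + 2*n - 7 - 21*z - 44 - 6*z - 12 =9*n - 27*z - 63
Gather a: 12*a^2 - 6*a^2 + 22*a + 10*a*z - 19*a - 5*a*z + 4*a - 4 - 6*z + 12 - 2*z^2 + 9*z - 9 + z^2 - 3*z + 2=6*a^2 + a*(5*z + 7) - z^2 + 1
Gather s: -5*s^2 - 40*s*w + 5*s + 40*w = -5*s^2 + s*(5 - 40*w) + 40*w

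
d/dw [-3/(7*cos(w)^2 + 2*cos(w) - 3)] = -6*(7*cos(w) + 1)*sin(w)/(7*cos(w)^2 + 2*cos(w) - 3)^2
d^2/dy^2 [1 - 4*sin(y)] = 4*sin(y)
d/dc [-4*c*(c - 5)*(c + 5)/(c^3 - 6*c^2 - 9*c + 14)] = 8*(3*c^4 - 16*c^3 + 54*c^2 + 175)/(c^6 - 12*c^5 + 18*c^4 + 136*c^3 - 87*c^2 - 252*c + 196)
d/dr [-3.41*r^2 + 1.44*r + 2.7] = 1.44 - 6.82*r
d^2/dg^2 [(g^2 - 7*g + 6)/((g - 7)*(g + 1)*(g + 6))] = 2*(g^6 - 21*g^5 + 165*g^4 - 7*g^3 - 2538*g^2 + 756*g + 25500)/(g^9 - 129*g^7 - 126*g^6 + 5547*g^5 + 10836*g^4 - 74215*g^3 - 232974*g^2 - 227556*g - 74088)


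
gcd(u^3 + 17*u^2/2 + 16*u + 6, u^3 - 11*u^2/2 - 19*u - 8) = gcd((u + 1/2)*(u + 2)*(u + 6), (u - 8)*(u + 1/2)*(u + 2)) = u^2 + 5*u/2 + 1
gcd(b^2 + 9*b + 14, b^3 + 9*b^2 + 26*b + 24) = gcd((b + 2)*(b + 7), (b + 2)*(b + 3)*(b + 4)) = b + 2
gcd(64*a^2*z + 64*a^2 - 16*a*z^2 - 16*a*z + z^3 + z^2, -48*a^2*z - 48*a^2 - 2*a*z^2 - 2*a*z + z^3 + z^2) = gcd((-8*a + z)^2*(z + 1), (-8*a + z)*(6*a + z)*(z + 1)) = -8*a*z - 8*a + z^2 + z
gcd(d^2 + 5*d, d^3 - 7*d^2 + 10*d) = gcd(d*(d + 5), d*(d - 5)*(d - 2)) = d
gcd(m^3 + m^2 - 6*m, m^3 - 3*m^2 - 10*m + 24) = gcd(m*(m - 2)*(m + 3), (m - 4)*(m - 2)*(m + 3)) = m^2 + m - 6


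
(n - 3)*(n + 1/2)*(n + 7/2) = n^3 + n^2 - 41*n/4 - 21/4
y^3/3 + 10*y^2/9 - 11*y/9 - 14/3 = (y/3 + 1)*(y - 2)*(y + 7/3)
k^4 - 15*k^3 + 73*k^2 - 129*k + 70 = (k - 7)*(k - 5)*(k - 2)*(k - 1)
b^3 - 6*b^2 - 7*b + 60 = (b - 5)*(b - 4)*(b + 3)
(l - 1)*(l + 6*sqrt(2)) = l^2 - l + 6*sqrt(2)*l - 6*sqrt(2)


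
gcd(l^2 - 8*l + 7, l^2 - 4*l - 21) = l - 7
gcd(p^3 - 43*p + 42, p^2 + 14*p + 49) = p + 7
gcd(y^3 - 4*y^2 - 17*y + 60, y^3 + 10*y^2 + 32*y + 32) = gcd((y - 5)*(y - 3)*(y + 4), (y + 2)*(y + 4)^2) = y + 4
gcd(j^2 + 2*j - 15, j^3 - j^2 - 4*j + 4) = 1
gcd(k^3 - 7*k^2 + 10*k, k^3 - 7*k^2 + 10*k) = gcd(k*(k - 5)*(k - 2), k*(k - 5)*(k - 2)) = k^3 - 7*k^2 + 10*k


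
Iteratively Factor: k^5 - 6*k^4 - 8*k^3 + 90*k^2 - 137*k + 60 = (k - 1)*(k^4 - 5*k^3 - 13*k^2 + 77*k - 60) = (k - 1)^2*(k^3 - 4*k^2 - 17*k + 60) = (k - 3)*(k - 1)^2*(k^2 - k - 20) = (k - 3)*(k - 1)^2*(k + 4)*(k - 5)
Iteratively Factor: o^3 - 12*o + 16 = (o - 2)*(o^2 + 2*o - 8) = (o - 2)^2*(o + 4)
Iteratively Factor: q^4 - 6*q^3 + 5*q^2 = (q - 5)*(q^3 - q^2) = q*(q - 5)*(q^2 - q) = q^2*(q - 5)*(q - 1)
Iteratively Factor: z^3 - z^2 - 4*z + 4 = (z - 1)*(z^2 - 4) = (z - 2)*(z - 1)*(z + 2)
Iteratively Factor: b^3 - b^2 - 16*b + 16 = (b + 4)*(b^2 - 5*b + 4) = (b - 1)*(b + 4)*(b - 4)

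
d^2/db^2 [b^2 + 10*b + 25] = 2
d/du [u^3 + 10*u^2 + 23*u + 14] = 3*u^2 + 20*u + 23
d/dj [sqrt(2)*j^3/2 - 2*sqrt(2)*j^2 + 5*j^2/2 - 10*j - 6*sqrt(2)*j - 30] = 3*sqrt(2)*j^2/2 - 4*sqrt(2)*j + 5*j - 10 - 6*sqrt(2)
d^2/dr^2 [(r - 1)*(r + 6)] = 2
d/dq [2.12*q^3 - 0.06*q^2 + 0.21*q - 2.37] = 6.36*q^2 - 0.12*q + 0.21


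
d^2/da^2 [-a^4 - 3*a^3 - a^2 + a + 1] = -12*a^2 - 18*a - 2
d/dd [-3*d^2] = -6*d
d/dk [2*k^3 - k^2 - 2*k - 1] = 6*k^2 - 2*k - 2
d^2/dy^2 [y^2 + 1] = 2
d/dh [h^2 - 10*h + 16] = 2*h - 10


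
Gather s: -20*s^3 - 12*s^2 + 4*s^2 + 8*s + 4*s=-20*s^3 - 8*s^2 + 12*s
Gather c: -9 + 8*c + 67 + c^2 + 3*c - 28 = c^2 + 11*c + 30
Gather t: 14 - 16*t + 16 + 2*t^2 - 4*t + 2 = 2*t^2 - 20*t + 32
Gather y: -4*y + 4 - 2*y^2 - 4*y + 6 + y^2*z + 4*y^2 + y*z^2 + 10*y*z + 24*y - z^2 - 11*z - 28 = y^2*(z + 2) + y*(z^2 + 10*z + 16) - z^2 - 11*z - 18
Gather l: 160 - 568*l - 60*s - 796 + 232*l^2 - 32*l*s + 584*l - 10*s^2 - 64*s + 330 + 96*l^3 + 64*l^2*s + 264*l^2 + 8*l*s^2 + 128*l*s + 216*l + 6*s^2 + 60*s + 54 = 96*l^3 + l^2*(64*s + 496) + l*(8*s^2 + 96*s + 232) - 4*s^2 - 64*s - 252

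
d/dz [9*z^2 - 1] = 18*z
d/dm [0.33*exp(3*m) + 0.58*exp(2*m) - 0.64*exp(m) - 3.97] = (0.99*exp(2*m) + 1.16*exp(m) - 0.64)*exp(m)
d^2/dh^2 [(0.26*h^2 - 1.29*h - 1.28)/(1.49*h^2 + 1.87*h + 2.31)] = (-7.176734*h^3 - 22.419732*h^2 + 5.241522*h + 13.778798)/(3.307949*h^6 + 12.454761*h^5 + 31.016436*h^4 + 45.157321*h^3 + 48.085884*h^2 + 29.935521*h + 12.326391)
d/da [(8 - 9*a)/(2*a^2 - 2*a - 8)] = (-9*a^2 + 9*a + (2*a - 1)*(9*a - 8) + 36)/(2*(-a^2 + a + 4)^2)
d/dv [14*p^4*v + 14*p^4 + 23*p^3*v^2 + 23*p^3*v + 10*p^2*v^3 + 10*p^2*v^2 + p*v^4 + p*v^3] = p*(14*p^3 + 46*p^2*v + 23*p^2 + 30*p*v^2 + 20*p*v + 4*v^3 + 3*v^2)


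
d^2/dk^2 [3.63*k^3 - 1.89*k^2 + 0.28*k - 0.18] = 21.78*k - 3.78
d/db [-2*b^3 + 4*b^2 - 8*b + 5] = -6*b^2 + 8*b - 8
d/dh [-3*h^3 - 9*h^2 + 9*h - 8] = -9*h^2 - 18*h + 9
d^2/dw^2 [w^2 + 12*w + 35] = 2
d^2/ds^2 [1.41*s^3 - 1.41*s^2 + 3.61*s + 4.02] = 8.46*s - 2.82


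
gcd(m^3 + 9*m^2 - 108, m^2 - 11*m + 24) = m - 3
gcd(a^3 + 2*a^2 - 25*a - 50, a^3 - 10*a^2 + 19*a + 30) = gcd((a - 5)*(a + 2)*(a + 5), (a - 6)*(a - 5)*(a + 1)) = a - 5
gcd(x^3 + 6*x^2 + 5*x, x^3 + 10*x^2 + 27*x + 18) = x + 1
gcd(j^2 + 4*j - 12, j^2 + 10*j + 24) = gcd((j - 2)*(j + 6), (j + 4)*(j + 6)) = j + 6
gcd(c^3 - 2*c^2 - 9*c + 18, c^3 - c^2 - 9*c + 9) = c^2 - 9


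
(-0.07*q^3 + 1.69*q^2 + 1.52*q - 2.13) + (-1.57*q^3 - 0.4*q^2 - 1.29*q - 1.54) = -1.64*q^3 + 1.29*q^2 + 0.23*q - 3.67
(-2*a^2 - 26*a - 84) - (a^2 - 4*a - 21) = -3*a^2 - 22*a - 63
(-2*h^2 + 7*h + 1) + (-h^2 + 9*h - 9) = -3*h^2 + 16*h - 8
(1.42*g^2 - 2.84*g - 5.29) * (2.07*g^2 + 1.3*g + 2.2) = 2.9394*g^4 - 4.0328*g^3 - 11.5183*g^2 - 13.125*g - 11.638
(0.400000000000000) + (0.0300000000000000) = 0.430000000000000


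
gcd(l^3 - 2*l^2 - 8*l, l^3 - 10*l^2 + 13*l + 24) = 1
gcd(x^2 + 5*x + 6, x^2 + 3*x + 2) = x + 2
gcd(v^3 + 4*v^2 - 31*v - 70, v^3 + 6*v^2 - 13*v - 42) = v^2 + 9*v + 14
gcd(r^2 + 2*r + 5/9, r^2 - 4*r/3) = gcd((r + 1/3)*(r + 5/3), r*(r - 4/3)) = 1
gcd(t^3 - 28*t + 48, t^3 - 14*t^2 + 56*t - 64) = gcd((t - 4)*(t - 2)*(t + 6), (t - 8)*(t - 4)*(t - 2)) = t^2 - 6*t + 8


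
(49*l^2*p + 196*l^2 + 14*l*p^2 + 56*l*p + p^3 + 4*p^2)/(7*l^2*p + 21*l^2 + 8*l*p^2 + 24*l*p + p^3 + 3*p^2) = (7*l*p + 28*l + p^2 + 4*p)/(l*p + 3*l + p^2 + 3*p)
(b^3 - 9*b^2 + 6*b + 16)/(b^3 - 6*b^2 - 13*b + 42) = (b^2 - 7*b - 8)/(b^2 - 4*b - 21)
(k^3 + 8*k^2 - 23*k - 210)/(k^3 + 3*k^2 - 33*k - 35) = (k + 6)/(k + 1)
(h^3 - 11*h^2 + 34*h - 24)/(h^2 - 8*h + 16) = (h^2 - 7*h + 6)/(h - 4)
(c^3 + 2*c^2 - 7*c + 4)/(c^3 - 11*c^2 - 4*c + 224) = (c^2 - 2*c + 1)/(c^2 - 15*c + 56)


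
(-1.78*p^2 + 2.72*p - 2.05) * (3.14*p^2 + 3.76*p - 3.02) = -5.5892*p^4 + 1.848*p^3 + 9.1658*p^2 - 15.9224*p + 6.191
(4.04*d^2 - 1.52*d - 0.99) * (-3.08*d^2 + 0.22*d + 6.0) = -12.4432*d^4 + 5.5704*d^3 + 26.9548*d^2 - 9.3378*d - 5.94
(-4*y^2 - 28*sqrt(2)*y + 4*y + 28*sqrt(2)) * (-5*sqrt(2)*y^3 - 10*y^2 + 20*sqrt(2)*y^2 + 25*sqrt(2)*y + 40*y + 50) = 20*sqrt(2)*y^5 - 100*sqrt(2)*y^4 + 320*y^4 - 1600*y^3 + 260*sqrt(2)*y^3 - 1300*sqrt(2)*y^2 - 320*y^2 - 280*sqrt(2)*y + 1600*y + 1400*sqrt(2)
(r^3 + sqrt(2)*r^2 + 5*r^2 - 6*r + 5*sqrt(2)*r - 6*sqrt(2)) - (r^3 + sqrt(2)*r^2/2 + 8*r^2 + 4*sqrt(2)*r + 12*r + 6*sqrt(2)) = -3*r^2 + sqrt(2)*r^2/2 - 18*r + sqrt(2)*r - 12*sqrt(2)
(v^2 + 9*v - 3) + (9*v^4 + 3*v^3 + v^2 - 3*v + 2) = 9*v^4 + 3*v^3 + 2*v^2 + 6*v - 1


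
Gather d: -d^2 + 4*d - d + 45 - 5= -d^2 + 3*d + 40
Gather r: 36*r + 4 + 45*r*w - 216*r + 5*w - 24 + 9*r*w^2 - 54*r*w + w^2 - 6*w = r*(9*w^2 - 9*w - 180) + w^2 - w - 20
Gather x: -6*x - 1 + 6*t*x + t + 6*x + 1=6*t*x + t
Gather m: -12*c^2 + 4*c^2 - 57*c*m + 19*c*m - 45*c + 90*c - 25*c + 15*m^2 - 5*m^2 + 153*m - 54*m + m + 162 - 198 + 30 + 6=-8*c^2 + 20*c + 10*m^2 + m*(100 - 38*c)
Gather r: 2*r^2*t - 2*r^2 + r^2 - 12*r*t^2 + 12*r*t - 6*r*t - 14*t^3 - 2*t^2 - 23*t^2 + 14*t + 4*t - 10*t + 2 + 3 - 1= r^2*(2*t - 1) + r*(-12*t^2 + 6*t) - 14*t^3 - 25*t^2 + 8*t + 4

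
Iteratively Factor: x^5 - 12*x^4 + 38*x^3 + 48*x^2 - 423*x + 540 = (x - 5)*(x^4 - 7*x^3 + 3*x^2 + 63*x - 108) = (x - 5)*(x - 3)*(x^3 - 4*x^2 - 9*x + 36) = (x - 5)*(x - 3)^2*(x^2 - x - 12) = (x - 5)*(x - 4)*(x - 3)^2*(x + 3)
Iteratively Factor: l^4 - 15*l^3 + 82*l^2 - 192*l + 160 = (l - 2)*(l^3 - 13*l^2 + 56*l - 80) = (l - 4)*(l - 2)*(l^2 - 9*l + 20) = (l - 5)*(l - 4)*(l - 2)*(l - 4)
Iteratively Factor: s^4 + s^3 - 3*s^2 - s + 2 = (s + 1)*(s^3 - 3*s + 2) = (s + 1)*(s + 2)*(s^2 - 2*s + 1) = (s - 1)*(s + 1)*(s + 2)*(s - 1)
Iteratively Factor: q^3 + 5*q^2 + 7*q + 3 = (q + 1)*(q^2 + 4*q + 3) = (q + 1)^2*(q + 3)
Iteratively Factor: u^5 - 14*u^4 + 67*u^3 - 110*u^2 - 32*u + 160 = (u - 5)*(u^4 - 9*u^3 + 22*u^2 - 32) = (u - 5)*(u - 2)*(u^3 - 7*u^2 + 8*u + 16) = (u - 5)*(u - 4)*(u - 2)*(u^2 - 3*u - 4) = (u - 5)*(u - 4)^2*(u - 2)*(u + 1)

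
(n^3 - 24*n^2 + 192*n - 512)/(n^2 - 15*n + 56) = (n^2 - 16*n + 64)/(n - 7)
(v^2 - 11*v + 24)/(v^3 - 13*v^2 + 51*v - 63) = (v - 8)/(v^2 - 10*v + 21)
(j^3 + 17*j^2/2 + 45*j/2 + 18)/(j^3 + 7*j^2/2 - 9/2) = (j + 4)/(j - 1)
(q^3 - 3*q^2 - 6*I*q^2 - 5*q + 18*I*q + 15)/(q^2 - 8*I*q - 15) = (q^2 - q*(3 + I) + 3*I)/(q - 3*I)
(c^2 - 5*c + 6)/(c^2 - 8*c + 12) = (c - 3)/(c - 6)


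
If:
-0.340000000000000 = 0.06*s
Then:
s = -5.67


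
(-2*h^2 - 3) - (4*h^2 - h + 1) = -6*h^2 + h - 4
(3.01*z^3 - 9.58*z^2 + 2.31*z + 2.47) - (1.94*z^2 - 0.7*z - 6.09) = 3.01*z^3 - 11.52*z^2 + 3.01*z + 8.56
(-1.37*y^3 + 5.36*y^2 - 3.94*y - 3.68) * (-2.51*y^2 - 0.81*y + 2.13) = 3.4387*y^5 - 12.3439*y^4 + 2.6297*y^3 + 23.845*y^2 - 5.4114*y - 7.8384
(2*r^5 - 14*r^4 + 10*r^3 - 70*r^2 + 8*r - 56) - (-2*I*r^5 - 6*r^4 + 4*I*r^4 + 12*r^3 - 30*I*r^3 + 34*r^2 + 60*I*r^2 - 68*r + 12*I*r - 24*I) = 2*r^5 + 2*I*r^5 - 8*r^4 - 4*I*r^4 - 2*r^3 + 30*I*r^3 - 104*r^2 - 60*I*r^2 + 76*r - 12*I*r - 56 + 24*I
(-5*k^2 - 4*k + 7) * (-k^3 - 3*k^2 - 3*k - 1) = 5*k^5 + 19*k^4 + 20*k^3 - 4*k^2 - 17*k - 7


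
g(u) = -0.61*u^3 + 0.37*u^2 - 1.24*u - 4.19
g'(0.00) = -1.24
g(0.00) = -4.19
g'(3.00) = -15.49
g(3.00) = -21.05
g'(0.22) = -1.17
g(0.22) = -4.45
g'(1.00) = -2.33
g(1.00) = -5.67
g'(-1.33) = -5.46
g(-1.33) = -0.45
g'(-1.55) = -6.78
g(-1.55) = 0.89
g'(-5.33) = -57.17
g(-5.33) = 105.30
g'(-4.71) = -45.32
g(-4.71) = 73.60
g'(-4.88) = -48.43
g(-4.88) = 81.56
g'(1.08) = -2.58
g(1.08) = -5.87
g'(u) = -1.83*u^2 + 0.74*u - 1.24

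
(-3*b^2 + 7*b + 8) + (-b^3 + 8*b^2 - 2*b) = -b^3 + 5*b^2 + 5*b + 8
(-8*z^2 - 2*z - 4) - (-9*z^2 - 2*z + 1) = z^2 - 5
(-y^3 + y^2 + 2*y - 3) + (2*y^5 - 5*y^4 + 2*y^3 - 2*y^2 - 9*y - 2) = 2*y^5 - 5*y^4 + y^3 - y^2 - 7*y - 5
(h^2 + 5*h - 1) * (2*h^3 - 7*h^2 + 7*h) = 2*h^5 + 3*h^4 - 30*h^3 + 42*h^2 - 7*h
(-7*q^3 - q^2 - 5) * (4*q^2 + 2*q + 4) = -28*q^5 - 18*q^4 - 30*q^3 - 24*q^2 - 10*q - 20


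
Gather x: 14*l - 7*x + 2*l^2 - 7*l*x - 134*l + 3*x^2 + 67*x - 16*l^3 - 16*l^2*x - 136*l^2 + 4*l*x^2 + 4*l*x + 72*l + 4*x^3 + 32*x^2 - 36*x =-16*l^3 - 134*l^2 - 48*l + 4*x^3 + x^2*(4*l + 35) + x*(-16*l^2 - 3*l + 24)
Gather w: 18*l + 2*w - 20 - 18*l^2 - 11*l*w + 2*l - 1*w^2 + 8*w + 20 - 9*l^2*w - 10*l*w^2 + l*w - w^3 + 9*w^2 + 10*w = -18*l^2 + 20*l - w^3 + w^2*(8 - 10*l) + w*(-9*l^2 - 10*l + 20)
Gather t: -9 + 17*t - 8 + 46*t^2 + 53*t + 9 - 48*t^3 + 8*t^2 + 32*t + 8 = -48*t^3 + 54*t^2 + 102*t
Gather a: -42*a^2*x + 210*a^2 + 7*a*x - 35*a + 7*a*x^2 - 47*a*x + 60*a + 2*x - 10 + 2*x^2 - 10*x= a^2*(210 - 42*x) + a*(7*x^2 - 40*x + 25) + 2*x^2 - 8*x - 10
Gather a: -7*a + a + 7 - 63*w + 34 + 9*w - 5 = -6*a - 54*w + 36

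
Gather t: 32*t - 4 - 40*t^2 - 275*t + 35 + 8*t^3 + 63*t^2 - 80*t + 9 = 8*t^3 + 23*t^2 - 323*t + 40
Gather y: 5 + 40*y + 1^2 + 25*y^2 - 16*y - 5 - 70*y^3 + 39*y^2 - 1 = -70*y^3 + 64*y^2 + 24*y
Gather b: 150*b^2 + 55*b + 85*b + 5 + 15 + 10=150*b^2 + 140*b + 30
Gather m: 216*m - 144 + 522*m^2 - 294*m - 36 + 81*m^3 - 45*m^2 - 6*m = 81*m^3 + 477*m^2 - 84*m - 180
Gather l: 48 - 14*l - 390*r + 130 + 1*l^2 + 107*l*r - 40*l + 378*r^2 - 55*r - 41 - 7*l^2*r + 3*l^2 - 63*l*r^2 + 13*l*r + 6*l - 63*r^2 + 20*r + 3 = l^2*(4 - 7*r) + l*(-63*r^2 + 120*r - 48) + 315*r^2 - 425*r + 140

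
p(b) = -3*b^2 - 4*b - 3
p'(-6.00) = 32.00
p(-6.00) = -87.00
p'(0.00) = -4.00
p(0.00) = -3.00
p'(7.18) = -47.08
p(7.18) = -186.38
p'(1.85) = -15.10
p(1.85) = -20.67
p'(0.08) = -4.48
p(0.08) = -3.34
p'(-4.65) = 23.90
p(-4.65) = -49.27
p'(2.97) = -21.82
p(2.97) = -41.34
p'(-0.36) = -1.84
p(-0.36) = -1.95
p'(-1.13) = 2.78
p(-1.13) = -2.31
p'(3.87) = -27.22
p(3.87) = -63.41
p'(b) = -6*b - 4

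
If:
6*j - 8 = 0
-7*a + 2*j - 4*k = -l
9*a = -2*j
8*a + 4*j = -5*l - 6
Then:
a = -8/27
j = 4/3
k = 199/270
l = -242/135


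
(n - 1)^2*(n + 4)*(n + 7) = n^4 + 9*n^3 + 7*n^2 - 45*n + 28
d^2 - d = d*(d - 1)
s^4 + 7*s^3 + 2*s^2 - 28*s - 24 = (s - 2)*(s + 1)*(s + 2)*(s + 6)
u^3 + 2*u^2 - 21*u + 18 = (u - 3)*(u - 1)*(u + 6)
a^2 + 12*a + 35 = (a + 5)*(a + 7)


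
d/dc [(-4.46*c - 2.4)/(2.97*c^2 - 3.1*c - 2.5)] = (13.2462*c^2 + 14.256*c + 3.71)/(8.8209*c^4 - 18.414*c^3 - 5.24*c^2 + 15.5*c + 6.25)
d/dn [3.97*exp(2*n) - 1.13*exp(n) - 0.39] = (7.94*exp(n) - 1.13)*exp(n)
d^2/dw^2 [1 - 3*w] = 0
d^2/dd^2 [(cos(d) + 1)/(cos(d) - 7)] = 8*(sin(d)^2 - 7*cos(d) + 1)/(cos(d) - 7)^3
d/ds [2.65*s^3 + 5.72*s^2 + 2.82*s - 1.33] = 7.95*s^2 + 11.44*s + 2.82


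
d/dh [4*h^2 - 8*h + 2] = 8*h - 8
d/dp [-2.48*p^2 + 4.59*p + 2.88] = 4.59 - 4.96*p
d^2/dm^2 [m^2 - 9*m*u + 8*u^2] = 2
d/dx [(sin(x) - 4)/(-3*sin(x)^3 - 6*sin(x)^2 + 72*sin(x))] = 2*(sin(x) + 3)*cos(x)/(3*(sin(x) + 6)^2*sin(x)^2)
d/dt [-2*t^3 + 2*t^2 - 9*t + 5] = -6*t^2 + 4*t - 9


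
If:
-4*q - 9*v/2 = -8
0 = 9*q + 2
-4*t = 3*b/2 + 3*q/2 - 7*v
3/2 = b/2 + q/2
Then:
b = 29/9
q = -2/9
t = 1511/648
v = 160/81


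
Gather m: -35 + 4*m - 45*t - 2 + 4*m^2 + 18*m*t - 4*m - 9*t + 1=4*m^2 + 18*m*t - 54*t - 36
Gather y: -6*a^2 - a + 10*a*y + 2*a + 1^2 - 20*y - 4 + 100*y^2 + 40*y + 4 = -6*a^2 + a + 100*y^2 + y*(10*a + 20) + 1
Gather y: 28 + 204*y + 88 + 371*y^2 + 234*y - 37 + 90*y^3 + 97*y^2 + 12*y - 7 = 90*y^3 + 468*y^2 + 450*y + 72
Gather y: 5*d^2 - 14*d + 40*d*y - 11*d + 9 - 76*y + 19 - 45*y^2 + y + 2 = 5*d^2 - 25*d - 45*y^2 + y*(40*d - 75) + 30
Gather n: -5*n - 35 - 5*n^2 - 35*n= -5*n^2 - 40*n - 35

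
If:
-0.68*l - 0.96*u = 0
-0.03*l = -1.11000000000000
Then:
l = 37.00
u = -26.21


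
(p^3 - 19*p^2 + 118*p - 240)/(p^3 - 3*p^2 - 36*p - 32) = (p^2 - 11*p + 30)/(p^2 + 5*p + 4)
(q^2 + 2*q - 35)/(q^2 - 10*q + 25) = (q + 7)/(q - 5)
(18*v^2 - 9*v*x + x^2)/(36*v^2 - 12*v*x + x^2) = (-3*v + x)/(-6*v + x)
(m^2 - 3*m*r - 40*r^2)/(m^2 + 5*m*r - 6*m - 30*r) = (m - 8*r)/(m - 6)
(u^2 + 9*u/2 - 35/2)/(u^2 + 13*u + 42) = (u - 5/2)/(u + 6)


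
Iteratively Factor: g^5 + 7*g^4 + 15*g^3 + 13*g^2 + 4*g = (g)*(g^4 + 7*g^3 + 15*g^2 + 13*g + 4) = g*(g + 4)*(g^3 + 3*g^2 + 3*g + 1) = g*(g + 1)*(g + 4)*(g^2 + 2*g + 1) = g*(g + 1)^2*(g + 4)*(g + 1)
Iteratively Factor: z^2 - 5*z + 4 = (z - 4)*(z - 1)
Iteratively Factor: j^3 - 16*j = (j)*(j^2 - 16) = j*(j + 4)*(j - 4)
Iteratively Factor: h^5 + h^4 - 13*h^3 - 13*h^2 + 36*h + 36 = (h - 2)*(h^4 + 3*h^3 - 7*h^2 - 27*h - 18) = (h - 2)*(h + 3)*(h^3 - 7*h - 6) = (h - 2)*(h + 1)*(h + 3)*(h^2 - h - 6) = (h - 2)*(h + 1)*(h + 2)*(h + 3)*(h - 3)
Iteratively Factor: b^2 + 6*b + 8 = (b + 2)*(b + 4)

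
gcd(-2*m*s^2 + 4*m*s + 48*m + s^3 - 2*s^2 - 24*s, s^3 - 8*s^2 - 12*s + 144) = s^2 - 2*s - 24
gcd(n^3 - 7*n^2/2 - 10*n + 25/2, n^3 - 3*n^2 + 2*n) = n - 1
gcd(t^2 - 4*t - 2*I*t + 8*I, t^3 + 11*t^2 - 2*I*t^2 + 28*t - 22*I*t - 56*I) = t - 2*I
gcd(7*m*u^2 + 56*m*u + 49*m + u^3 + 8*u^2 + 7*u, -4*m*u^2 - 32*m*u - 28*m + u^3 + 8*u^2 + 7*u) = u^2 + 8*u + 7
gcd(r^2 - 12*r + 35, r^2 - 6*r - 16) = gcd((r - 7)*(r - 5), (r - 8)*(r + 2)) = 1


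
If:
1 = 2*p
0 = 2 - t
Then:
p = 1/2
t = 2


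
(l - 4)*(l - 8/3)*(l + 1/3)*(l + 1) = l^4 - 16*l^3/3 + 19*l^2/9 + 12*l + 32/9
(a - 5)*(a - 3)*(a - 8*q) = a^3 - 8*a^2*q - 8*a^2 + 64*a*q + 15*a - 120*q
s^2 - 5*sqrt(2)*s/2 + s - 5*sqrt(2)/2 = (s + 1)*(s - 5*sqrt(2)/2)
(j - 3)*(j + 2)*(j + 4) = j^3 + 3*j^2 - 10*j - 24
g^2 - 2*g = g*(g - 2)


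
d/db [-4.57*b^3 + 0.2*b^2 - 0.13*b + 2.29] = -13.71*b^2 + 0.4*b - 0.13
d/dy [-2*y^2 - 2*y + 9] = -4*y - 2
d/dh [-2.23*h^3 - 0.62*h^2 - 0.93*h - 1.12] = -6.69*h^2 - 1.24*h - 0.93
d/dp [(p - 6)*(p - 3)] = 2*p - 9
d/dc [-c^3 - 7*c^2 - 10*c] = -3*c^2 - 14*c - 10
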